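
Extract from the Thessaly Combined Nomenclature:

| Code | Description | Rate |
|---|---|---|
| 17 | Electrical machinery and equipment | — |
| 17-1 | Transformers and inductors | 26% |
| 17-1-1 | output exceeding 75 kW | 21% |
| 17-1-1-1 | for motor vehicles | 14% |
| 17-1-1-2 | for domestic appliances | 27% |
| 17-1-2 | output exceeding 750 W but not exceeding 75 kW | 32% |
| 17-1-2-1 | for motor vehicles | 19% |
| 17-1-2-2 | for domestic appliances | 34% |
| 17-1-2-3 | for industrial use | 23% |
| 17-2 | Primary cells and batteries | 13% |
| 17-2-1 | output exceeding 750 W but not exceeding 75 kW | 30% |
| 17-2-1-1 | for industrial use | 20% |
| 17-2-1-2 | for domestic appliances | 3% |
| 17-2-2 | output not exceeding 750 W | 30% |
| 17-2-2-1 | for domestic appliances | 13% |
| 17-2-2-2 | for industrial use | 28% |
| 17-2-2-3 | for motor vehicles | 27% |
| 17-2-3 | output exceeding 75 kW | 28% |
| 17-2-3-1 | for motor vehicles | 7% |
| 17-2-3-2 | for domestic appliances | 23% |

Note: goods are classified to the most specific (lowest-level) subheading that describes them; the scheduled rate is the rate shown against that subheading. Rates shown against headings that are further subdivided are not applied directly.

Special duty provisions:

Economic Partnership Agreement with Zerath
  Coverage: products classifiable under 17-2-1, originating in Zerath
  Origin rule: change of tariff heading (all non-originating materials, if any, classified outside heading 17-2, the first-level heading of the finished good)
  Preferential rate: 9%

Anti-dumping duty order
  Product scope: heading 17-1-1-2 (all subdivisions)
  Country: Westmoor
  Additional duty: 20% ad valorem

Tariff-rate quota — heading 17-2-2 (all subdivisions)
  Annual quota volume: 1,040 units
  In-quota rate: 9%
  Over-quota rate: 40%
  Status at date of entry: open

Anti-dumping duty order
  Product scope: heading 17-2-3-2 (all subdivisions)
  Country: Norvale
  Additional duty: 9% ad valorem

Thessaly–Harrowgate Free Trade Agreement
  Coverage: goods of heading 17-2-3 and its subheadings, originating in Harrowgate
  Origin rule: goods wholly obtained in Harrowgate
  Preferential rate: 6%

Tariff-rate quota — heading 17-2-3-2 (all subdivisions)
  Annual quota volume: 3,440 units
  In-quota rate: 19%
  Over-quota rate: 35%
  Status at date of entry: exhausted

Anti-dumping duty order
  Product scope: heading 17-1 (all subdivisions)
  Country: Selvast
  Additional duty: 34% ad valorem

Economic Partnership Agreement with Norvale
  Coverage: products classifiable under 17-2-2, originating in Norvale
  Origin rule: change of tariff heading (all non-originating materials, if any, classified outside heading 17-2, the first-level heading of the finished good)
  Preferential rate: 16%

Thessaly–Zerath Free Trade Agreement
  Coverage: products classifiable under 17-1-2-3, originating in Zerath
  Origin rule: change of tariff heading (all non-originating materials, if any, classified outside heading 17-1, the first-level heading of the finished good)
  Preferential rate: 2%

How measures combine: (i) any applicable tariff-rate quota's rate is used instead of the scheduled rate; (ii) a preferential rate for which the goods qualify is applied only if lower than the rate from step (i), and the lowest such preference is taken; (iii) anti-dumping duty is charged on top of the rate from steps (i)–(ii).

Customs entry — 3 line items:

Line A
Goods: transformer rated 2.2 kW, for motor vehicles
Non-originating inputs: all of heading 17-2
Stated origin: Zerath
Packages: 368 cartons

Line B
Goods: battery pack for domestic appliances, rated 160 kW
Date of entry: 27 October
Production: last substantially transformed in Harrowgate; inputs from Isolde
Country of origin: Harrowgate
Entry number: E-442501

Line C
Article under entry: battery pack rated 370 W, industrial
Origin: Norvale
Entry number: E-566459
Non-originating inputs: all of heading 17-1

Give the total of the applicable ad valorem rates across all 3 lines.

63%

Line A: transformer → 17-1; rated 2.2 kW → 17-1-2; for motor vehicles → 17-1-2-1. Scheduled 19%. Zerath agreement on 17-2-1: 17-1-2-1 not covered; Zerath agreement on 17-1-2-3: 17-1-2-1 not covered. → 19%.
Line B: battery pack → 17-2; rated 160 kW → 17-2-3; for domestic appliances → 17-2-3-2. Scheduled 23%. quota on 17-2-3-2 exhausted → over-quota 35%; Harrowgate agreement on 17-2-3: not wholly obtained. → 35%.
Line C: battery pack → 17-2; rated 370 W → 17-2-2; industrial → 17-2-2-2. Scheduled 28%. quota on 17-2-2 open → in-quota 9%; Norvale agreement on 17-2-2: CTH met → 16% available; preference 16% not lower than 9% → no reduction. → 9%.
Sum: 19% + 35% + 9% = 63%.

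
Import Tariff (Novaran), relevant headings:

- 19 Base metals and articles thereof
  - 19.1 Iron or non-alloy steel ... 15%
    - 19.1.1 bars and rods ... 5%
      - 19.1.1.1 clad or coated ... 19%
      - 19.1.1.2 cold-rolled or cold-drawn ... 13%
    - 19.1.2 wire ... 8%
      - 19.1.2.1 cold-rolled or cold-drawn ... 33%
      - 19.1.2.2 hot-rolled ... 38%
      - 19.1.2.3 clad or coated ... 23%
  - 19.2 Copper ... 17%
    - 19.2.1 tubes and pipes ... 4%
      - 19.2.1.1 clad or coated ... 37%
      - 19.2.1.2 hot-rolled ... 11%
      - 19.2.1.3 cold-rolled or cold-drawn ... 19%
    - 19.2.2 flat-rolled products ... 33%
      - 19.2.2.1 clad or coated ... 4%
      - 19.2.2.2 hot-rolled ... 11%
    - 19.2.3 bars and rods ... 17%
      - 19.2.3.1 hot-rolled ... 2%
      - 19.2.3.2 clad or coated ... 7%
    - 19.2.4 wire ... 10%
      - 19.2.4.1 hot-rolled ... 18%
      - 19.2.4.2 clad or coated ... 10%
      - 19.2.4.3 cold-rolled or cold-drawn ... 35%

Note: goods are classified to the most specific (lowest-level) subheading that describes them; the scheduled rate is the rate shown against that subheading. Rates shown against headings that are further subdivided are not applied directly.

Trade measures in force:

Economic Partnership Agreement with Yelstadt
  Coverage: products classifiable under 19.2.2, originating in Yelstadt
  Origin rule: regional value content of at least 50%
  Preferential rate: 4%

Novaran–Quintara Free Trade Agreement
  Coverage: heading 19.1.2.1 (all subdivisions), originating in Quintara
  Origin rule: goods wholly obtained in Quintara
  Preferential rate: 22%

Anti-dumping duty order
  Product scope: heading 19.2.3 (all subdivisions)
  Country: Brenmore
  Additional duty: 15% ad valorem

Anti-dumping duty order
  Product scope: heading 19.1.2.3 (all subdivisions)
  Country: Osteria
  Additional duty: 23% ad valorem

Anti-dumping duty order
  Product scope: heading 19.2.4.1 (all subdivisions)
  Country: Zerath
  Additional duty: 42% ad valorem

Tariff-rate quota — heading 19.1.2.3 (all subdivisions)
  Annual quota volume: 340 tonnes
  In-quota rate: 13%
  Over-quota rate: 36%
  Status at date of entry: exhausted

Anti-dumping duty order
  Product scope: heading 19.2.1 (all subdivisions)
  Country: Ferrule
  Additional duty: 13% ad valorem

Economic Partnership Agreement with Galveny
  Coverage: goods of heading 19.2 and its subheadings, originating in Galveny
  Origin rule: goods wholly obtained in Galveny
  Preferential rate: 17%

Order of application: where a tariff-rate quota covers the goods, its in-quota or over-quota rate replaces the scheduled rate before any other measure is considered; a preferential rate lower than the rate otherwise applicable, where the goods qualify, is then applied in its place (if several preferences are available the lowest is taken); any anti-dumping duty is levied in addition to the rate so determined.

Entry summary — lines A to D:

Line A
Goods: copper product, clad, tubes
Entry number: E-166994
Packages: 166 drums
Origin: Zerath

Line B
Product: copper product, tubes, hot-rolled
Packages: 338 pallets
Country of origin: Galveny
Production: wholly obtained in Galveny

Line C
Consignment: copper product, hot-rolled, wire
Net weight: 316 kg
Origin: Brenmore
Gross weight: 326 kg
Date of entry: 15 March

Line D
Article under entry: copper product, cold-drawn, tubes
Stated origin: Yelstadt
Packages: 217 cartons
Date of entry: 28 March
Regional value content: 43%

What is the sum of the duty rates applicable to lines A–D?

Line A: copper → 19.2; tubes → 19.2.1; clad → 19.2.1.1. Scheduled 37%. No special measure applies. → 37%.
Line B: copper → 19.2; tubes → 19.2.1; hot-rolled → 19.2.1.2. Scheduled 11%. Galveny agreement on 19.2: wholly obtained → 17% available; preference 17% not lower than 11% → no reduction. → 11%.
Line C: copper → 19.2; wire → 19.2.4; hot-rolled → 19.2.4.1. Scheduled 18%. No special measure applies. → 18%.
Line D: copper → 19.2; tubes → 19.2.1; cold-drawn → 19.2.1.3. Scheduled 19%. Yelstadt agreement on 19.2.2: 19.2.1.3 not covered. → 19%.
Sum: 37% + 11% + 18% + 19% = 85%.

85%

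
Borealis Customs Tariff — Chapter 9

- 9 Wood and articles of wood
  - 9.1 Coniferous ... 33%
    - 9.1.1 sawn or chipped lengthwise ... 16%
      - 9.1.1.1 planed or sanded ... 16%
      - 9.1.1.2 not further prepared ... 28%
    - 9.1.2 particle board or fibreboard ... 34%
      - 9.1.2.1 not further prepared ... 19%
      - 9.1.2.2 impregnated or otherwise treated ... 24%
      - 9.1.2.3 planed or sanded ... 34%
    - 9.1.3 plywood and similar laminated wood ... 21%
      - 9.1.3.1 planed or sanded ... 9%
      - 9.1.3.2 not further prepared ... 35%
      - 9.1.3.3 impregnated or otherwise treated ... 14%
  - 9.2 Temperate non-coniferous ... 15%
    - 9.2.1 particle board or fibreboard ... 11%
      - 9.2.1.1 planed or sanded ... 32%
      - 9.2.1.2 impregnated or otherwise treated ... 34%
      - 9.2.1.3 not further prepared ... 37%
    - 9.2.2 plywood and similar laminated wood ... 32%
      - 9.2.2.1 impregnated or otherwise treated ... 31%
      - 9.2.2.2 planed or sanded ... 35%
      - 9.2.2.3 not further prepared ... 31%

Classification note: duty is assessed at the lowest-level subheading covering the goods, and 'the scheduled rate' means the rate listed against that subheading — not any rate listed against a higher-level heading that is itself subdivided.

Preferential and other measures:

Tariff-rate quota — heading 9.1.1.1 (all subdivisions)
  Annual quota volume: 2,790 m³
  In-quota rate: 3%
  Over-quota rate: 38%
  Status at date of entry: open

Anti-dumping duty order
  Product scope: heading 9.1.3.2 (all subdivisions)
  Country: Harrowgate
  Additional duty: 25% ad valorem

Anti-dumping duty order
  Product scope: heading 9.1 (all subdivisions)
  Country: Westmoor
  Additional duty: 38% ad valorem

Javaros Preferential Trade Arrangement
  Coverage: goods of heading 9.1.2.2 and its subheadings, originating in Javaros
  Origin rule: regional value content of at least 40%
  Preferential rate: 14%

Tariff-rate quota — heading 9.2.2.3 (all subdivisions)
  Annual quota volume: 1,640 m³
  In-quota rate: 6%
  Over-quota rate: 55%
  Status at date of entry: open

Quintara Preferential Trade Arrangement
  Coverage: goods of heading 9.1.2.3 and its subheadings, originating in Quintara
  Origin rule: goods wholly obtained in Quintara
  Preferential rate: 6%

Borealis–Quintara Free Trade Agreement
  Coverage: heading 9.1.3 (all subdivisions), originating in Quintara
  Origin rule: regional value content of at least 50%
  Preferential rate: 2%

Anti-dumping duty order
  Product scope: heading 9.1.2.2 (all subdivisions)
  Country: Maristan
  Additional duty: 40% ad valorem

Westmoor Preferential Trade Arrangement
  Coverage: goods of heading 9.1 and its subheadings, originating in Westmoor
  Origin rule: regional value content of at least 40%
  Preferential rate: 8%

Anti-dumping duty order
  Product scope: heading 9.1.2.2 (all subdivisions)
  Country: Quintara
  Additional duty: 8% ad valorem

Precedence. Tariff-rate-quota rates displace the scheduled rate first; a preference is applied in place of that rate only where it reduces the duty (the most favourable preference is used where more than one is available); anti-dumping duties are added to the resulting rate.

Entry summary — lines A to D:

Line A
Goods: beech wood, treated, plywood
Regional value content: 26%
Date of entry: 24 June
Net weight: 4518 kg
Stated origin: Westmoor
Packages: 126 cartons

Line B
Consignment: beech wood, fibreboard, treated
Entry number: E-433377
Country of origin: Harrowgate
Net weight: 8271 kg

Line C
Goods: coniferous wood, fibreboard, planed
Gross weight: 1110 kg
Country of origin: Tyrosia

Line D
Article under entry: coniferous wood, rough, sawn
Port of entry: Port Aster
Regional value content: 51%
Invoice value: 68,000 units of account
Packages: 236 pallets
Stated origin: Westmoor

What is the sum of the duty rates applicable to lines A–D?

Line A: beech → 9.2; plywood → 9.2.2; treated → 9.2.2.1. Scheduled 31%. Westmoor agreement on 9.1: 9.2.2.1 not covered. → 31%.
Line B: beech → 9.2; fibreboard → 9.2.1; treated → 9.2.1.2. Scheduled 34%. No special measure applies. → 34%.
Line C: coniferous → 9.1; fibreboard → 9.1.2; planed → 9.1.2.3. Scheduled 34%. No special measure applies. → 34%.
Line D: coniferous → 9.1; sawn → 9.1.1; rough → 9.1.1.2. Scheduled 28%. Westmoor agreement on 9.1: RVC ≥ 40% → 8% available; preferential 8%; anti-dumping (Westmoor, 9.1): +38%; total 8% + 38% = 46%. → 46%.
Sum: 31% + 34% + 34% + 46% = 145%.

145%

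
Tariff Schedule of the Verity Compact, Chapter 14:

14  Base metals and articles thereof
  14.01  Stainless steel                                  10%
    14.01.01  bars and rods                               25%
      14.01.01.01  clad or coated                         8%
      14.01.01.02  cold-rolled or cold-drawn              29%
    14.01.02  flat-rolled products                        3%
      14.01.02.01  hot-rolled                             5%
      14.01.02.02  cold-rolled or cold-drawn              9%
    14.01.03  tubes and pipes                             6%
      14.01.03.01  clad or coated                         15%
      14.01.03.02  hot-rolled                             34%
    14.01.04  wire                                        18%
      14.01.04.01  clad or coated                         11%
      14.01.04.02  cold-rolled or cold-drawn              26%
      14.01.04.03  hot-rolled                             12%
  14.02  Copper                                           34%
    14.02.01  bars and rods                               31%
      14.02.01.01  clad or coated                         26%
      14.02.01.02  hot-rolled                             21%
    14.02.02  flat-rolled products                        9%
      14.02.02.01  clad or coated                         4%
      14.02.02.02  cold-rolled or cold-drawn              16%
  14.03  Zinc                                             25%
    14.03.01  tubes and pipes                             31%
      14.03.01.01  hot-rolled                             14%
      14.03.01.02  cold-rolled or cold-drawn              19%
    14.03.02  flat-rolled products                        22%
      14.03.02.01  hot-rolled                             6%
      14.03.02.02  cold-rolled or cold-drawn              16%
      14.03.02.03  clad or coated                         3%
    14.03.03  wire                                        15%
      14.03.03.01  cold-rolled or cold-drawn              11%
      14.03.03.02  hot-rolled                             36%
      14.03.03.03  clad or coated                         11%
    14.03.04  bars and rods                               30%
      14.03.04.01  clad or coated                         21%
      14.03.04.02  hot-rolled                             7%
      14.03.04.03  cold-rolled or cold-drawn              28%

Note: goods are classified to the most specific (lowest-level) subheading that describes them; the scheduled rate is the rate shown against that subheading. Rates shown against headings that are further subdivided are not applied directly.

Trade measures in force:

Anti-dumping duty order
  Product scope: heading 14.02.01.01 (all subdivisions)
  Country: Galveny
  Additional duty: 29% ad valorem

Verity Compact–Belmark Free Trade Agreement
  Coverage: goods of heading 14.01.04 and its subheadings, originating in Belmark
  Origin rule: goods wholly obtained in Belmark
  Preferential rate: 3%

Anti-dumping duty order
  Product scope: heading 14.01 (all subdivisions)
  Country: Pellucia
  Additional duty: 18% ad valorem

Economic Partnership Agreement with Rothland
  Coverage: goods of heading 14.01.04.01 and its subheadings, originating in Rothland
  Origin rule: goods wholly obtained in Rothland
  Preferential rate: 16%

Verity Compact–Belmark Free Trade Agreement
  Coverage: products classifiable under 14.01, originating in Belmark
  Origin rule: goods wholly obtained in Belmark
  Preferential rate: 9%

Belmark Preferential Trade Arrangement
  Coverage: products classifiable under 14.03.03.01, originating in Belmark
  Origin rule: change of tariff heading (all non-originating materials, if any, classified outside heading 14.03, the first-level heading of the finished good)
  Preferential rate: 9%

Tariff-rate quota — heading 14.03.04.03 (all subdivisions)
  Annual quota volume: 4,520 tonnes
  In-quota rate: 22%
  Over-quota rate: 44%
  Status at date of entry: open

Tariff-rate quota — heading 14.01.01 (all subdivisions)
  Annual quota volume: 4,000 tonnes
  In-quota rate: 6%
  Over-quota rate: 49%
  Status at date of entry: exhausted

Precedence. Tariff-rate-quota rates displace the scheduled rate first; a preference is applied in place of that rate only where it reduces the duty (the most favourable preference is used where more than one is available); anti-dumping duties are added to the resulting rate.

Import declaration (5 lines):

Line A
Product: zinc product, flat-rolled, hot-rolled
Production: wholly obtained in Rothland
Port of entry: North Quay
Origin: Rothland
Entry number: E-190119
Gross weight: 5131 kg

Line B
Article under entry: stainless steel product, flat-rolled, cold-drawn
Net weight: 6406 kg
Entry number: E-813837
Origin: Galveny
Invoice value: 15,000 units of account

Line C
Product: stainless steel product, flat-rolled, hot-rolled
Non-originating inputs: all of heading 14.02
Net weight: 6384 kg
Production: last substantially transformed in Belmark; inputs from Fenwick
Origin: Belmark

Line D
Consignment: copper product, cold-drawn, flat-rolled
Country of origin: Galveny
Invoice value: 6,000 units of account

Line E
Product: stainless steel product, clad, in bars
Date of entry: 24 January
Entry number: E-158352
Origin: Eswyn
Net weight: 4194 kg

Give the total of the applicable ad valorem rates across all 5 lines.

Line A: zinc → 14.03; flat-rolled → 14.03.02; hot-rolled → 14.03.02.01. Scheduled 6%. Rothland agreement on 14.01.04.01: 14.03.02.01 not covered. → 6%.
Line B: stainless steel → 14.01; flat-rolled → 14.01.02; cold-drawn → 14.01.02.02. Scheduled 9%. No special measure applies. → 9%.
Line C: stainless steel → 14.01; flat-rolled → 14.01.02; hot-rolled → 14.01.02.01. Scheduled 5%. Belmark agreement on 14.01.04: 14.01.02.01 not covered; Belmark agreement on 14.01: not wholly obtained; Belmark agreement on 14.03.03.01: 14.01.02.01 not covered. → 5%.
Line D: copper → 14.02; flat-rolled → 14.02.02; cold-drawn → 14.02.02.02. Scheduled 16%. No special measure applies. → 16%.
Line E: stainless steel → 14.01; in bars → 14.01.01; clad → 14.01.01.01. Scheduled 8%. quota on 14.01.01 exhausted → over-quota 49%. → 49%.
Sum: 6% + 9% + 5% + 16% + 49% = 85%.

85%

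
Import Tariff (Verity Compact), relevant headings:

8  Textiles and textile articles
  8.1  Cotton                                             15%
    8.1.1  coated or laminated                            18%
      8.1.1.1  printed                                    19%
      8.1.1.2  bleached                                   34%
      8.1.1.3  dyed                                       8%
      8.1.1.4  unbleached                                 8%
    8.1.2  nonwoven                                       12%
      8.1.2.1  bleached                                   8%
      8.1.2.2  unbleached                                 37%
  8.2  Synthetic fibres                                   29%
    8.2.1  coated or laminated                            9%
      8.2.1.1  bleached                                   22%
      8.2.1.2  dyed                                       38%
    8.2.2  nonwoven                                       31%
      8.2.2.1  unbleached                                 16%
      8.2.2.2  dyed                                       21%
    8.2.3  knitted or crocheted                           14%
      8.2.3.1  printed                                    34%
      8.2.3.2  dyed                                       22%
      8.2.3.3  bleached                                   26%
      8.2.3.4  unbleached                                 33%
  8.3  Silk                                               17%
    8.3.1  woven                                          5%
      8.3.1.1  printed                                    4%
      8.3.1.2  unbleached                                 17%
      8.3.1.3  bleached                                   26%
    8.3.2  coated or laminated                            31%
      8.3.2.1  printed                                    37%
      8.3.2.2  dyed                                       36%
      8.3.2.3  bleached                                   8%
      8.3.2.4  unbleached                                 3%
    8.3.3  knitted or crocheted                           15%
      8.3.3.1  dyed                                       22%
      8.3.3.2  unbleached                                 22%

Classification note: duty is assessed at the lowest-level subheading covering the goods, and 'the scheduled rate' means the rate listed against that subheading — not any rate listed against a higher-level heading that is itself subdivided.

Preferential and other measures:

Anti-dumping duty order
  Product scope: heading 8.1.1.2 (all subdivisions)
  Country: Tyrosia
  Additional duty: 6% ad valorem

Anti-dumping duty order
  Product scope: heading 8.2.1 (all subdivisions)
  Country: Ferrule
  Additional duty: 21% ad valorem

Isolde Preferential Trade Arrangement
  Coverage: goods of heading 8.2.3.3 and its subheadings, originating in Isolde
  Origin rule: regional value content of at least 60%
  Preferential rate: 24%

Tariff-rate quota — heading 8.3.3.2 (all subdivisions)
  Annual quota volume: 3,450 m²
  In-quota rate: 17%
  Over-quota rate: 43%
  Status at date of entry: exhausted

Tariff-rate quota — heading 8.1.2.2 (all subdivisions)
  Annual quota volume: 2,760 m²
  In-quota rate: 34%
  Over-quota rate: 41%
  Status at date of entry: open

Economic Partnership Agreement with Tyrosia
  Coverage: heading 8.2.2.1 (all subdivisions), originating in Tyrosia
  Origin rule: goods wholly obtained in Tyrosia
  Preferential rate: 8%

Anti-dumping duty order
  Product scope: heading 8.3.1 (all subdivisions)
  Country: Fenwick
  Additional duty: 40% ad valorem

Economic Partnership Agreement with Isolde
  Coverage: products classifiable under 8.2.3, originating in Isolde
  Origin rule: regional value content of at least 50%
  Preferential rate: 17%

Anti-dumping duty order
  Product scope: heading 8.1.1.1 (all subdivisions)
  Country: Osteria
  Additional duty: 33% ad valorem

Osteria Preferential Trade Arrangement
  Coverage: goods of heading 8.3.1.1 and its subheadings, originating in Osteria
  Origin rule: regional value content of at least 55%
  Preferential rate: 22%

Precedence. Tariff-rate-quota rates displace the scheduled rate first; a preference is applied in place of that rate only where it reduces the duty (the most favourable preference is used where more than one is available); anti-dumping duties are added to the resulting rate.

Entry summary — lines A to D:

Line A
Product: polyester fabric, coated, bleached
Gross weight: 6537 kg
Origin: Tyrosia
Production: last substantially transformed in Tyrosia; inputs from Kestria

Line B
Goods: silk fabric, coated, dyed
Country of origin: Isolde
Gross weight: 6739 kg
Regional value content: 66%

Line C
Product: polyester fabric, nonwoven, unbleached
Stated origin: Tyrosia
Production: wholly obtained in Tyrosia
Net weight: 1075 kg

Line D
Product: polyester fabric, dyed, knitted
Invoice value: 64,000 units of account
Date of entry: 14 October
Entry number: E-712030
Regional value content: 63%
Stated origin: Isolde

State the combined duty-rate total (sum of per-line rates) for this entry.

83%

Line A: polyester → 8.2; coated → 8.2.1; bleached → 8.2.1.1. Scheduled 22%. Tyrosia agreement on 8.2.2.1: 8.2.1.1 not covered. → 22%.
Line B: silk → 8.3; coated → 8.3.2; dyed → 8.3.2.2. Scheduled 36%. Isolde agreement on 8.2.3.3: 8.3.2.2 not covered; Isolde agreement on 8.2.3: 8.3.2.2 not covered. → 36%.
Line C: polyester → 8.2; nonwoven → 8.2.2; unbleached → 8.2.2.1. Scheduled 16%. Tyrosia agreement on 8.2.2.1: wholly obtained → 8% available; preferential 8%. → 8%.
Line D: polyester → 8.2; knitted → 8.2.3; dyed → 8.2.3.2. Scheduled 22%. Isolde agreement on 8.2.3.3: 8.2.3.2 not covered; Isolde agreement on 8.2.3: RVC ≥ 50% → 17% available; preferential 17%. → 17%.
Sum: 22% + 36% + 8% + 17% = 83%.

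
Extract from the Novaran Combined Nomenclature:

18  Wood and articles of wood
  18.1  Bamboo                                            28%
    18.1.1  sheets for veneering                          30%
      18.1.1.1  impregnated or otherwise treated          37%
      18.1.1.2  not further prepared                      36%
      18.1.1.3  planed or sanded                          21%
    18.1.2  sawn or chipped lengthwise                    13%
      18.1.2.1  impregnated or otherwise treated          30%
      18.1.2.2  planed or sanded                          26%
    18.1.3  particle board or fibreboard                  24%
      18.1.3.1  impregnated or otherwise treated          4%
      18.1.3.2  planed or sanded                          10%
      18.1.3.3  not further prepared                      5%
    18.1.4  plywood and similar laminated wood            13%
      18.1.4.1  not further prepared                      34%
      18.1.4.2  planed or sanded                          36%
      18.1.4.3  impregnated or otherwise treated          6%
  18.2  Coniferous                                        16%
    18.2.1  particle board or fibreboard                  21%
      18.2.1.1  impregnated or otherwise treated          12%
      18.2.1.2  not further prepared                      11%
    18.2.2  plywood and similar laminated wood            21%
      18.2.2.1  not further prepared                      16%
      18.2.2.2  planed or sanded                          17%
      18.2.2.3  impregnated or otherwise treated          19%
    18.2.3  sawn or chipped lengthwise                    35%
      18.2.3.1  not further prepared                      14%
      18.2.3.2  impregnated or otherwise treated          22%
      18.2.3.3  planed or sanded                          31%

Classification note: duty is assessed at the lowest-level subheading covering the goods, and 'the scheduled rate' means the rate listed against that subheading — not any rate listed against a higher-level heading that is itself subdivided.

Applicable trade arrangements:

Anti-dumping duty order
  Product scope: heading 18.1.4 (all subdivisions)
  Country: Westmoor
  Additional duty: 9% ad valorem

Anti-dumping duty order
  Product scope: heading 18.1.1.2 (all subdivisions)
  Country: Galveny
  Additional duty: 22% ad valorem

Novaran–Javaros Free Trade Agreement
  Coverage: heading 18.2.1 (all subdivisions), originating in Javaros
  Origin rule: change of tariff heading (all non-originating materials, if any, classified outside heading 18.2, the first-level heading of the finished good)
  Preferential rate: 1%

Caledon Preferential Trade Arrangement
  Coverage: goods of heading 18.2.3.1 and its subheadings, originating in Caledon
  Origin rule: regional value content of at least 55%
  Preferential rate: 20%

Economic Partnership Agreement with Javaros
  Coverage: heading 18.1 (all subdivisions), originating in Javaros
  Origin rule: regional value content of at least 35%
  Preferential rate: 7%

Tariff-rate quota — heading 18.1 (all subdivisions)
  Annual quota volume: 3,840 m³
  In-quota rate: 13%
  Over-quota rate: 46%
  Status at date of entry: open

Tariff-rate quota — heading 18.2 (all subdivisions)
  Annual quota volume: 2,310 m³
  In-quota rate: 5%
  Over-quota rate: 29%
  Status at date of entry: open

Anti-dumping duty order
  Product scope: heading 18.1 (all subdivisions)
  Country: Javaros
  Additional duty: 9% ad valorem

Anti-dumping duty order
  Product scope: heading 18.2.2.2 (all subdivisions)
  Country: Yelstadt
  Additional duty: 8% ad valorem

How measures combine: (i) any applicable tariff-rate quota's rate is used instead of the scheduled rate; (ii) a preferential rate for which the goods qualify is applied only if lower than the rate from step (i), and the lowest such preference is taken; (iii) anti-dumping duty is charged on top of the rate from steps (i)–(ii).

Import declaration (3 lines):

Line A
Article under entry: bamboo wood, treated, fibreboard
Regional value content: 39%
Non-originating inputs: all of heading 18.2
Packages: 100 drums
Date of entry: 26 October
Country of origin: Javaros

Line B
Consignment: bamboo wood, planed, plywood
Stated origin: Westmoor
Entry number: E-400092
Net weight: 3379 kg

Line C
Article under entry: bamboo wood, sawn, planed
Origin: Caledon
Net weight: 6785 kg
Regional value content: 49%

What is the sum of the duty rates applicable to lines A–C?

Line A: bamboo → 18.1; fibreboard → 18.1.3; treated → 18.1.3.1. Scheduled 4%. quota on 18.1 open → in-quota 13%; Javaros agreement on 18.2.1: 18.1.3.1 not covered; Javaros agreement on 18.1: RVC ≥ 35% → 7% available; preferential 7%; anti-dumping (Javaros, 18.1): +9%; total 7% + 9% = 16%. → 16%.
Line B: bamboo → 18.1; plywood → 18.1.4; planed → 18.1.4.2. Scheduled 36%. quota on 18.1 open → in-quota 13%; anti-dumping (Westmoor, 18.1.4): +9%; total 13% + 9% = 22%. → 22%.
Line C: bamboo → 18.1; sawn → 18.1.2; planed → 18.1.2.2. Scheduled 26%. quota on 18.1 open → in-quota 13%; Caledon agreement on 18.2.3.1: 18.1.2.2 not covered. → 13%.
Sum: 16% + 22% + 13% = 51%.

51%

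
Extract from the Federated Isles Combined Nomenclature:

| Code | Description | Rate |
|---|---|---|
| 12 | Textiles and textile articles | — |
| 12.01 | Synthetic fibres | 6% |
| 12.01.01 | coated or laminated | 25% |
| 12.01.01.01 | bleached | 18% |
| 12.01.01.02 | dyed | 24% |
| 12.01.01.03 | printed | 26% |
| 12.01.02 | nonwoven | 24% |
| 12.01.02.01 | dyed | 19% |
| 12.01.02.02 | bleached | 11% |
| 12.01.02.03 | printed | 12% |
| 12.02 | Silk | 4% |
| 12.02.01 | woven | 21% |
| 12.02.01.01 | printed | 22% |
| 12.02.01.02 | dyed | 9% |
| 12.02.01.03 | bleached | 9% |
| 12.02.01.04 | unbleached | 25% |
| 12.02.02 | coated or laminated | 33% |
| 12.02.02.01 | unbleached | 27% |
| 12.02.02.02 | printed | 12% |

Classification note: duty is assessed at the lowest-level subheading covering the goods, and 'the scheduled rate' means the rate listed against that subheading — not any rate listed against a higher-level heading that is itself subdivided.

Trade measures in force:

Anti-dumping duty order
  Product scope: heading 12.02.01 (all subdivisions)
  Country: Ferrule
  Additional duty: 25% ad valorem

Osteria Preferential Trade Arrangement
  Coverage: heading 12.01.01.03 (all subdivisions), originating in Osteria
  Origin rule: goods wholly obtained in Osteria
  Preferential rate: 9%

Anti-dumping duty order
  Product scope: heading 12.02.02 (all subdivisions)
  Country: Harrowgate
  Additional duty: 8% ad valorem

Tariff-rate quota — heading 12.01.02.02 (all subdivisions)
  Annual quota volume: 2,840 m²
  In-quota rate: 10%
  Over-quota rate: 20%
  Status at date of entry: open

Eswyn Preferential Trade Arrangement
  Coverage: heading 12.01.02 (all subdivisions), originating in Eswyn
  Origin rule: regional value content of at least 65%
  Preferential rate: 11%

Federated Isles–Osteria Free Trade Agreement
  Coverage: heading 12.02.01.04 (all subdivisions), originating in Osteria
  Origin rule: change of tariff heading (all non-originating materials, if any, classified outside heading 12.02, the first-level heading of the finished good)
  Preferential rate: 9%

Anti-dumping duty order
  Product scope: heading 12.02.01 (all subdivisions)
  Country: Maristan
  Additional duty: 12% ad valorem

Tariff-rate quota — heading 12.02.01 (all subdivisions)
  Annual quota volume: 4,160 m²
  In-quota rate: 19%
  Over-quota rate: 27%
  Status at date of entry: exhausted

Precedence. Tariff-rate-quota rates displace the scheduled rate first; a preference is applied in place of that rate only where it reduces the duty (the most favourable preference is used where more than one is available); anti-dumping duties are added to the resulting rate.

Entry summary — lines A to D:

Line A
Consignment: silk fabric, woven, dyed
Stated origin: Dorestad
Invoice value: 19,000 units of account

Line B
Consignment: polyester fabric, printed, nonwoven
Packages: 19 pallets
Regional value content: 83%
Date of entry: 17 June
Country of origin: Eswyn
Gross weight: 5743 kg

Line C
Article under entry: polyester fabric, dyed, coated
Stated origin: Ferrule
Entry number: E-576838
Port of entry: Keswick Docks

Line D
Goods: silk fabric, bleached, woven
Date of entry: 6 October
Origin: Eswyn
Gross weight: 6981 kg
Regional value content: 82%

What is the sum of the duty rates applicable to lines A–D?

Line A: silk → 12.02; woven → 12.02.01; dyed → 12.02.01.02. Scheduled 9%. quota on 12.02.01 exhausted → over-quota 27%. → 27%.
Line B: polyester → 12.01; nonwoven → 12.01.02; printed → 12.01.02.03. Scheduled 12%. Eswyn agreement on 12.01.02: RVC ≥ 65% → 11% available; preferential 11%. → 11%.
Line C: polyester → 12.01; coated → 12.01.01; dyed → 12.01.01.02. Scheduled 24%. No special measure applies. → 24%.
Line D: silk → 12.02; woven → 12.02.01; bleached → 12.02.01.03. Scheduled 9%. quota on 12.02.01 exhausted → over-quota 27%; Eswyn agreement on 12.01.02: 12.02.01.03 not covered. → 27%.
Sum: 27% + 11% + 24% + 27% = 89%.

89%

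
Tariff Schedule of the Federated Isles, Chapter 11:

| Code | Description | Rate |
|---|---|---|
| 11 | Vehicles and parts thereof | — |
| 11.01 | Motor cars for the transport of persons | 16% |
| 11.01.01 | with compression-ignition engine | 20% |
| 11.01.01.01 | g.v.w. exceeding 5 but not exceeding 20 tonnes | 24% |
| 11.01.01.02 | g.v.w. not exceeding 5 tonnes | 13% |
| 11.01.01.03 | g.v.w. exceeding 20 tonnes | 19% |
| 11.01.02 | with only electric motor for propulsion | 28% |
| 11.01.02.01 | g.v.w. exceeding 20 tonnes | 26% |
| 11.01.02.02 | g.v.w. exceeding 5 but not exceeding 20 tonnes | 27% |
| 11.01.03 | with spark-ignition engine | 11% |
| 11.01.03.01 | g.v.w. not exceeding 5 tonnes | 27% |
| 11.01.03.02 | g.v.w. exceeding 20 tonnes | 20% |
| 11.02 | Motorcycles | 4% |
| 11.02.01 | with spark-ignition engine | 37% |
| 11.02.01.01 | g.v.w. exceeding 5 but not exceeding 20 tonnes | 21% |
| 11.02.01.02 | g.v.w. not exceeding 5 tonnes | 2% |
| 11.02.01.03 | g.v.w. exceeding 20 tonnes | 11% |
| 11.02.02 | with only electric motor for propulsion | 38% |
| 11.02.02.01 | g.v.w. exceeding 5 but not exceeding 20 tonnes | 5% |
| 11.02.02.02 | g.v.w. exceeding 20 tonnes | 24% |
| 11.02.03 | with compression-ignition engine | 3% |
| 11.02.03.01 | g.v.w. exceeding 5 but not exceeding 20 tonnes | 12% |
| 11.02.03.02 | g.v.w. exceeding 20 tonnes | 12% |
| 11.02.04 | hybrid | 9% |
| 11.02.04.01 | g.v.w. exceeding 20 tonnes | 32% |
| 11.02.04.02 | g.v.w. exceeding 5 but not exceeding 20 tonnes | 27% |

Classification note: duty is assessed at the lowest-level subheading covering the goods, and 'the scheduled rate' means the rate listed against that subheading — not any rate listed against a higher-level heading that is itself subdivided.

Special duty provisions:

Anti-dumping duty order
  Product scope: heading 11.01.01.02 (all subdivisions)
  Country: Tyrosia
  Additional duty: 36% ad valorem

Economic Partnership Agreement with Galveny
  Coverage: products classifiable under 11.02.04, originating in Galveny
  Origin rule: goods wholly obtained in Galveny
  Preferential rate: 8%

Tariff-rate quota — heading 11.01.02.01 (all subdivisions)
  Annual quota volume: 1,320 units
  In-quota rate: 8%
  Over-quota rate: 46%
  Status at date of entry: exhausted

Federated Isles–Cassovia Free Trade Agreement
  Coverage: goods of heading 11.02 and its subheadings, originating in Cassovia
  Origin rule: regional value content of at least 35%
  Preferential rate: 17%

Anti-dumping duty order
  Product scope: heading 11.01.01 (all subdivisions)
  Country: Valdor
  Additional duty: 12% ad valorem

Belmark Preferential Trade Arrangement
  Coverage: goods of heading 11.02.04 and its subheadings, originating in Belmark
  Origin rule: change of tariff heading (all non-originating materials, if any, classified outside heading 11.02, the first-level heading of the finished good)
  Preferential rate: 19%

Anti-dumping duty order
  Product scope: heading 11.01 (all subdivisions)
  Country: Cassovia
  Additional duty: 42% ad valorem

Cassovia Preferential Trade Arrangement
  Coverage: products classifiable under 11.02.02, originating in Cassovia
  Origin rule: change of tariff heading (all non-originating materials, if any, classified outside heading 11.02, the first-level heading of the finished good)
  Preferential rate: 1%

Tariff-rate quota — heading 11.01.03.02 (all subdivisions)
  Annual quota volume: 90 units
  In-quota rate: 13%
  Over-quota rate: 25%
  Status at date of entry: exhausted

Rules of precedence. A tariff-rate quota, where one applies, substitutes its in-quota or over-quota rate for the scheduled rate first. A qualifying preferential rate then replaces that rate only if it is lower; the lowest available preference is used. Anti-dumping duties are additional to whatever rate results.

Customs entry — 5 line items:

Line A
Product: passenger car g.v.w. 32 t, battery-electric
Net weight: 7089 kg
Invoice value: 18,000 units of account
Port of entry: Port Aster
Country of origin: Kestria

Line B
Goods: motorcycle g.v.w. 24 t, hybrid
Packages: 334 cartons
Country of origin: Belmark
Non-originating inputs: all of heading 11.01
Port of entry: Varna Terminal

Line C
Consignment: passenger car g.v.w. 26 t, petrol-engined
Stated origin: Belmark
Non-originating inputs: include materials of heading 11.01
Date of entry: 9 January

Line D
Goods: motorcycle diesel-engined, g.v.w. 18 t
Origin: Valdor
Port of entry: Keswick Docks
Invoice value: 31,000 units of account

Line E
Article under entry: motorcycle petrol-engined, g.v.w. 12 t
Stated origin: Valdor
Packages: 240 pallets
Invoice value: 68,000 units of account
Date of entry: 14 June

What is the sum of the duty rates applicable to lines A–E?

Line A: passenger car → 11.01; battery-electric → 11.01.02; g.v.w. 32 t → 11.01.02.01. Scheduled 26%. quota on 11.01.02.01 exhausted → over-quota 46%. → 46%.
Line B: motorcycle → 11.02; hybrid → 11.02.04; g.v.w. 24 t → 11.02.04.01. Scheduled 32%. Belmark agreement on 11.02.04: CTH met → 19% available; preferential 19%. → 19%.
Line C: passenger car → 11.01; petrol-engined → 11.01.03; g.v.w. 26 t → 11.01.03.02. Scheduled 20%. quota on 11.01.03.02 exhausted → over-quota 25%; Belmark agreement on 11.02.04: 11.01.03.02 not covered. → 25%.
Line D: motorcycle → 11.02; diesel-engined → 11.02.03; g.v.w. 18 t → 11.02.03.01. Scheduled 12%. No special measure applies. → 12%.
Line E: motorcycle → 11.02; petrol-engined → 11.02.01; g.v.w. 12 t → 11.02.01.01. Scheduled 21%. No special measure applies. → 21%.
Sum: 46% + 19% + 25% + 12% + 21% = 123%.

123%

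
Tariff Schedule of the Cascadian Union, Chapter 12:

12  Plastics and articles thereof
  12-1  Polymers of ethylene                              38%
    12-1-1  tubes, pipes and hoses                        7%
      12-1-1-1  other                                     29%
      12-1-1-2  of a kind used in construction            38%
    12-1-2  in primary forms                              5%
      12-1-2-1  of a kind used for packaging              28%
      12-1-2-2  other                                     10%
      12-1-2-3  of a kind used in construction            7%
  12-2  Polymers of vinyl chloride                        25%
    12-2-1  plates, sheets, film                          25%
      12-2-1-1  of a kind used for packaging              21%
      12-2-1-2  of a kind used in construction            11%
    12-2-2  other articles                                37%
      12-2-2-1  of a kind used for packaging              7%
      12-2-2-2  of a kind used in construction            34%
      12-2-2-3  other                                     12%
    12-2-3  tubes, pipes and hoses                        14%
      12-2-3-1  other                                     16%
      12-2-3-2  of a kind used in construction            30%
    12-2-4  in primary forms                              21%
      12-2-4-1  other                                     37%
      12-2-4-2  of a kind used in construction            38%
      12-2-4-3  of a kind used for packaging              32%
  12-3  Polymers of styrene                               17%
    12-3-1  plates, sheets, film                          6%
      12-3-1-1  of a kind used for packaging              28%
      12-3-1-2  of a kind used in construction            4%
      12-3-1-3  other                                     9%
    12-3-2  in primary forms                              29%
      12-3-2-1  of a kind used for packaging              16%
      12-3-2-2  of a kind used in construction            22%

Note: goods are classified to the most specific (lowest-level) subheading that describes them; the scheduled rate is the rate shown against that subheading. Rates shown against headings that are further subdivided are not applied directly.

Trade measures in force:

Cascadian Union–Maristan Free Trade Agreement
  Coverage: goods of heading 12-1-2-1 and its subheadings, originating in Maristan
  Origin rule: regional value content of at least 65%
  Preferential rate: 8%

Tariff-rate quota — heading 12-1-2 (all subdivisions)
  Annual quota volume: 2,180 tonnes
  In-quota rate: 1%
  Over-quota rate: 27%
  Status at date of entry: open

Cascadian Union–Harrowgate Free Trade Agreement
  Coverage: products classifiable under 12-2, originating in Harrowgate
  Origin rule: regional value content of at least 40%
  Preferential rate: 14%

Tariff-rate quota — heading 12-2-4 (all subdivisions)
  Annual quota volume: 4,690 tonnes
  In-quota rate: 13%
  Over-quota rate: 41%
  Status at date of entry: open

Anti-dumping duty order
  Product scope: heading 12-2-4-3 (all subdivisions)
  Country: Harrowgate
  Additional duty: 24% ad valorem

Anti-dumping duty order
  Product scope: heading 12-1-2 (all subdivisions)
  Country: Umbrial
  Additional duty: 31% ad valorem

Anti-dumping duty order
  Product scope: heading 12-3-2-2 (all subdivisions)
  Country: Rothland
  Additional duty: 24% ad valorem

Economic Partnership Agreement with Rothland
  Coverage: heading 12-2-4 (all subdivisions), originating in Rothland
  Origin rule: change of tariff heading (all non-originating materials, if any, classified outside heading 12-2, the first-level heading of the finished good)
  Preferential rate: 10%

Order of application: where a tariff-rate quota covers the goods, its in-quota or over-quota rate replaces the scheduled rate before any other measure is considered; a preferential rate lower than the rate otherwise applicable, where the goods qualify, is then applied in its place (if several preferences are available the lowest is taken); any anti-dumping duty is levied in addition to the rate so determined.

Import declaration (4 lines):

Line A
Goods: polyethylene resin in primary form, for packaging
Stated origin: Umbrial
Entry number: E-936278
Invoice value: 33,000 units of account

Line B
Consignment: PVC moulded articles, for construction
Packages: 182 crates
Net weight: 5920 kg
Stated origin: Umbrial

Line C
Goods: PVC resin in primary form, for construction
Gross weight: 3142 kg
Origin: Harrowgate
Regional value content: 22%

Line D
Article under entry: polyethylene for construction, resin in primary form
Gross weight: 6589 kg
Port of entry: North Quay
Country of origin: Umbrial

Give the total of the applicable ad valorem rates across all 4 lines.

111%

Line A: polyethylene → 12-1; resin in primary form → 12-1-2; for packaging → 12-1-2-1. Scheduled 28%. quota on 12-1-2 open → in-quota 1%; anti-dumping (Umbrial, 12-1-2): +31%; total 1% + 31% = 32%. → 32%.
Line B: PVC → 12-2; moulded articles → 12-2-2; for construction → 12-2-2-2. Scheduled 34%. No special measure applies. → 34%.
Line C: PVC → 12-2; resin in primary form → 12-2-4; for construction → 12-2-4-2. Scheduled 38%. quota on 12-2-4 open → in-quota 13%; Harrowgate agreement on 12-2: RVC < 40%. → 13%.
Line D: polyethylene → 12-1; resin in primary form → 12-1-2; for construction → 12-1-2-3. Scheduled 7%. quota on 12-1-2 open → in-quota 1%; anti-dumping (Umbrial, 12-1-2): +31%; total 1% + 31% = 32%. → 32%.
Sum: 32% + 34% + 13% + 32% = 111%.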